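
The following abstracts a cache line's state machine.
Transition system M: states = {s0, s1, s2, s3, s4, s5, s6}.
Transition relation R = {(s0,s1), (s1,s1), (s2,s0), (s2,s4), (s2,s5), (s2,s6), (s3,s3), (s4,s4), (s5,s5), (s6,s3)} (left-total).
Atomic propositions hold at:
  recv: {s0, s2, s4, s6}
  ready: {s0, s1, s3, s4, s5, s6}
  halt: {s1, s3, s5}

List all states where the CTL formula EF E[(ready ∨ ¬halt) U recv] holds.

{s0, s2, s4, s6}

Sat(¬halt) = {s0, s2, s4, s6}
Sat(ready ∨ ¬halt) = {s0, s1, s2, s3, s4, s5, s6}
E[(ready ∨ ¬halt) U recv]: least fixpoint, start Z0 = Sat(recv) = {s0, s2, s4, s6}, add states in Sat(ready ∨ ¬halt) with some successor in Z. Already a fixed point.
Sat(E[(ready ∨ ¬halt) U recv]) = {s0, s2, s4, s6}
EF E[(ready ∨ ¬halt) U recv]: least fixpoint, start Z0 = {s0, s2, s4, s6}, add states with some successor in Z. Already a fixed point.
Sat(EF E[(ready ∨ ¬halt) U recv]) = {s0, s2, s4, s6}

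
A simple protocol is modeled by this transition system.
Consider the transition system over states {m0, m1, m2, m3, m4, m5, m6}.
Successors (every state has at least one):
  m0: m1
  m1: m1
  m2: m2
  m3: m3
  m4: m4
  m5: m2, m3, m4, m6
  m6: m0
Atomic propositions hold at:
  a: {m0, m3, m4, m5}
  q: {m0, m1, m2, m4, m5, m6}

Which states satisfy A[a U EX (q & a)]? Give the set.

Sat(q & a) = {m0, m4, m5}
Sat(EX (q & a)) = {s : some successor in {m0, m4, m5}} = {m4, m5, m6}
A[a U EX (q & a)]: least fixpoint, start Z0 = Sat(EX (q & a)) = {m4, m5, m6}, add states in Sat(a) with every successor in Z. Already a fixed point.
Sat(A[a U EX (q & a)]) = {m4, m5, m6}

{m4, m5, m6}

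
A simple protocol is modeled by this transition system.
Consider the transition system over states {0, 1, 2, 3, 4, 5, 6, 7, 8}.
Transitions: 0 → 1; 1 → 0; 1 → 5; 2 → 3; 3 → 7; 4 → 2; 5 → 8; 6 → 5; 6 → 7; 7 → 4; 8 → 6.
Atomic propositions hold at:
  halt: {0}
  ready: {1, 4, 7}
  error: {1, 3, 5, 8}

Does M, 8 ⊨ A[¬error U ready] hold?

Sat(¬error) = {0, 2, 4, 6, 7}
A[¬error U ready]: least fixpoint, start Z0 = Sat(ready) = {1, 4, 7}, add states in Sat(¬error) with every successor in Z. Z1 = {0, 1, 4, 7}; fixed.
Sat(A[¬error U ready]) = {0, 1, 4, 7}
8 ∉ Sat(A[¬error U ready]) = {0, 1, 4, 7}, so the formula does not hold at 8.

No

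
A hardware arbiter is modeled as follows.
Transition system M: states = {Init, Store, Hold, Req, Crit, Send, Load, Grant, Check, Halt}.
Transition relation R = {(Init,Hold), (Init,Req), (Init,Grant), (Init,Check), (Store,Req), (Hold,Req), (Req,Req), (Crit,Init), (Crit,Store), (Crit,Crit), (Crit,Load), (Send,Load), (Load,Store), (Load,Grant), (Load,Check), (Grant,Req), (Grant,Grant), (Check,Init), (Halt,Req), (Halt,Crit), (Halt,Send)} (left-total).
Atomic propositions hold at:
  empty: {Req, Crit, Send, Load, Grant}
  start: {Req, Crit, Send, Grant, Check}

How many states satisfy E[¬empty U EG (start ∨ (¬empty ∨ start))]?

Sat(¬empty) = {Init, Store, Hold, Check, Halt}
Sat(¬empty ∨ start) = {Init, Store, Hold, Req, Crit, Send, Grant, Check, Halt}
Sat(start ∨ (¬empty ∨ start)) = {Init, Store, Hold, Req, Crit, Send, Grant, Check, Halt}
EG (start ∨ (¬empty ∨ start)): greatest fixpoint, start Z0 = {Init, Store, Hold, Req, Crit, Send, Grant, Check, Halt}, keep only states in Sat with some successor in Z. Z1 = {Init, Store, Hold, Req, Crit, Grant, Check, Halt}; fixed.
Sat(EG (start ∨ (¬empty ∨ start))) = {Init, Store, Hold, Req, Crit, Grant, Check, Halt}
E[¬empty U EG (start ∨ (¬empty ∨ start))]: least fixpoint, start Z0 = Sat(EG (start ∨ (¬empty ∨ start))) = {Init, Store, Hold, Req, Crit, Grant, Check, Halt}, add states in Sat(¬empty) with some successor in Z. Already a fixed point.
Sat(E[¬empty U EG (start ∨ (¬empty ∨ start))]) = {Init, Store, Hold, Req, Crit, Grant, Check, Halt}
|Sat(E[¬empty U EG (start ∨ (¬empty ∨ start))])| = |{Init, Store, Hold, Req, Crit, Grant, Check, Halt}| = 8.

8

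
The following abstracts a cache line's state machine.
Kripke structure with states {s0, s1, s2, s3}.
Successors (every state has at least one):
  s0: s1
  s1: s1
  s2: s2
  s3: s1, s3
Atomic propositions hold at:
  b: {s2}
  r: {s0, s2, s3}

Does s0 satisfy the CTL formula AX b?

No

Sat(AX b) = {s : every successor in {s2}} = {s2}
s0 ∉ Sat(AX b) = {s2}, so the formula does not hold at s0.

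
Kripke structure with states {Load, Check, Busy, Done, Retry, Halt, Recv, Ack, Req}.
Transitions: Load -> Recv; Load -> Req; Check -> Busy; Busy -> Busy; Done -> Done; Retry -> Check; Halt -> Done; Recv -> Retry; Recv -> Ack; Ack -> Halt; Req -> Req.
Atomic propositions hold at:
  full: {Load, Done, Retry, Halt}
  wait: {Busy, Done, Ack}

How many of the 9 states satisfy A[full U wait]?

4

A[full U wait]: least fixpoint, start Z0 = Sat(wait) = {Busy, Done, Ack}, add states in Sat(full) with every successor in Z. Z1 = {Busy, Done, Halt, Ack}; fixed.
Sat(A[full U wait]) = {Busy, Done, Halt, Ack}
|Sat(A[full U wait])| = |{Busy, Done, Halt, Ack}| = 4.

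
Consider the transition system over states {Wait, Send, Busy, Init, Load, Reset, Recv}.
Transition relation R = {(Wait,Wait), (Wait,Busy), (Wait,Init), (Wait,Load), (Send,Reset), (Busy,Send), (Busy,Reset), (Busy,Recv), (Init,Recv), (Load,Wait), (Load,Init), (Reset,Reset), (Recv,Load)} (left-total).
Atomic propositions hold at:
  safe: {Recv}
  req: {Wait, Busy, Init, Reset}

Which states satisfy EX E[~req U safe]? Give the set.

{Busy, Init}

Sat(~req) = {Send, Load, Recv}
E[~req U safe]: least fixpoint, start Z0 = Sat(safe) = {Recv}, add states in Sat(~req) with some successor in Z. Already a fixed point.
Sat(E[~req U safe]) = {Recv}
Sat(EX E[~req U safe]) = {s : some successor in {Recv}} = {Busy, Init}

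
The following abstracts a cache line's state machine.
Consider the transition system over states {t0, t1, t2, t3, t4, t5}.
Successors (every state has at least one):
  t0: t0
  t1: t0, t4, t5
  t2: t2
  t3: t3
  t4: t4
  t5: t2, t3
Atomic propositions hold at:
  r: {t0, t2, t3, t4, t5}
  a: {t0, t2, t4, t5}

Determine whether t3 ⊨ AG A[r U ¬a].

Yes

Sat(¬a) = {t1, t3}
A[r U ¬a]: least fixpoint, start Z0 = Sat(¬a) = {t1, t3}, add states in Sat(r) with every successor in Z. Already a fixed point.
Sat(A[r U ¬a]) = {t1, t3}
AG A[r U ¬a]: greatest fixpoint, start Z0 = {t1, t3}, keep only states in Sat with every successor in Z. Z1 = {t3}; fixed.
Sat(AG A[r U ¬a]) = {t3}
t3 ∈ Sat(AG A[r U ¬a]) = {t3}, so the formula holds at t3.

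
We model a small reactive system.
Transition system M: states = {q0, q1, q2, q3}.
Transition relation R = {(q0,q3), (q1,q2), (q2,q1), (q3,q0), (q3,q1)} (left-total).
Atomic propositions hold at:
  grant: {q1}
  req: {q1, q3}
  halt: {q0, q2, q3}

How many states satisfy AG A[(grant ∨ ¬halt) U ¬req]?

2

Sat(¬halt) = {q1}
Sat(grant ∨ ¬halt) = {q1}
Sat(¬req) = {q0, q2}
A[(grant ∨ ¬halt) U ¬req]: least fixpoint, start Z0 = Sat(¬req) = {q0, q2}, add states in Sat(grant ∨ ¬halt) with every successor in Z. Z1 = {q0, q1, q2}; fixed.
Sat(A[(grant ∨ ¬halt) U ¬req]) = {q0, q1, q2}
AG A[(grant ∨ ¬halt) U ¬req]: greatest fixpoint, start Z0 = {q0, q1, q2}, keep only states in Sat with every successor in Z. Z1 = {q1, q2}; fixed.
Sat(AG A[(grant ∨ ¬halt) U ¬req]) = {q1, q2}
|Sat(AG A[(grant ∨ ¬halt) U ¬req])| = |{q1, q2}| = 2.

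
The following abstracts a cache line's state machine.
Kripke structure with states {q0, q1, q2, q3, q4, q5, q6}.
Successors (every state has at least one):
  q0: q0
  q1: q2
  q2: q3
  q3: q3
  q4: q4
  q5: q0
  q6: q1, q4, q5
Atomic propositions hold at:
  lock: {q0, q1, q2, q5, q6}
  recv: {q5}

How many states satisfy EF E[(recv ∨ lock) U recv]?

2

Sat(recv ∨ lock) = {q0, q1, q2, q5, q6}
E[(recv ∨ lock) U recv]: least fixpoint, start Z0 = Sat(recv) = {q5}, add states in Sat(recv ∨ lock) with some successor in Z. Z1 = {q5, q6}; fixed.
Sat(E[(recv ∨ lock) U recv]) = {q5, q6}
EF E[(recv ∨ lock) U recv]: least fixpoint, start Z0 = {q5, q6}, add states with some successor in Z. Already a fixed point.
Sat(EF E[(recv ∨ lock) U recv]) = {q5, q6}
|Sat(EF E[(recv ∨ lock) U recv])| = |{q5, q6}| = 2.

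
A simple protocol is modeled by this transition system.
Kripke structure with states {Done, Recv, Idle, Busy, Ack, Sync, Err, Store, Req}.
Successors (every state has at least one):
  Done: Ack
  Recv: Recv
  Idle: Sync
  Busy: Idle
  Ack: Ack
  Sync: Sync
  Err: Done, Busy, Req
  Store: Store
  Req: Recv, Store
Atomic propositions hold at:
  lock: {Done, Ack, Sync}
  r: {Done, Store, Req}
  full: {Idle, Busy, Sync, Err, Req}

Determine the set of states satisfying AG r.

AG r: greatest fixpoint, start Z0 = {Done, Store, Req}, keep only states in Sat with every successor in Z. Z1 = {Store}; fixed.
Sat(AG r) = {Store}

{Store}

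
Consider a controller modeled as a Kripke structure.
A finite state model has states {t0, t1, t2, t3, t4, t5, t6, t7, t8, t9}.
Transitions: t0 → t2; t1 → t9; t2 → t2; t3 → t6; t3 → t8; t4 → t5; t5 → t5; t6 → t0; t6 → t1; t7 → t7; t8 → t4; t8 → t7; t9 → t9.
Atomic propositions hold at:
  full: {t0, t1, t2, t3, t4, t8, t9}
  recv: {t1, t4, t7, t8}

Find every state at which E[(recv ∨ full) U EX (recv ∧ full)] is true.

Sat(recv ∨ full) = {t0, t1, t2, t3, t4, t7, t8, t9}
Sat(recv ∧ full) = {t1, t4, t8}
Sat(EX (recv ∧ full)) = {s : some successor in {t1, t4, t8}} = {t3, t6, t8}
E[(recv ∨ full) U EX (recv ∧ full)]: least fixpoint, start Z0 = Sat(EX (recv ∧ full)) = {t3, t6, t8}, add states in Sat(recv ∨ full) with some successor in Z. Already a fixed point.
Sat(E[(recv ∨ full) U EX (recv ∧ full)]) = {t3, t6, t8}

{t3, t6, t8}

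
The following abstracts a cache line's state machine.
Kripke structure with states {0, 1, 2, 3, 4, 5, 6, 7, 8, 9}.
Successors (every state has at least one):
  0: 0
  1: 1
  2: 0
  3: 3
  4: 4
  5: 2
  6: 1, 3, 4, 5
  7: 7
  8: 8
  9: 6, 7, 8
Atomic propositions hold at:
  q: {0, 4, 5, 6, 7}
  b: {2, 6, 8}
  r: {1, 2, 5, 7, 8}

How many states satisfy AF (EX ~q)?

Sat(~q) = {1, 2, 3, 8, 9}
Sat(EX ~q) = {s : some successor in {1, 2, 3, 8, 9}} = {1, 3, 5, 6, 8, 9}
AF (EX ~q): least fixpoint, start Z0 = {1, 3, 5, 6, 8, 9}, add states with every successor in Z. Already a fixed point.
Sat(AF (EX ~q)) = {1, 3, 5, 6, 8, 9}
|Sat(AF (EX ~q))| = |{1, 3, 5, 6, 8, 9}| = 6.

6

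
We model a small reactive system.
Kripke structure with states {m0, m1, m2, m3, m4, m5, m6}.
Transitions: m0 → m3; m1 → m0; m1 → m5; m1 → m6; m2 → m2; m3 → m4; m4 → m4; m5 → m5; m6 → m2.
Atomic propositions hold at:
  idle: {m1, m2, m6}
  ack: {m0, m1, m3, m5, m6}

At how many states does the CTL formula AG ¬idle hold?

Sat(¬idle) = {m0, m3, m4, m5}
AG ¬idle: greatest fixpoint, start Z0 = {m0, m3, m4, m5}, keep only states in Sat with every successor in Z. Already a fixed point.
Sat(AG ¬idle) = {m0, m3, m4, m5}
|Sat(AG ¬idle)| = |{m0, m3, m4, m5}| = 4.

4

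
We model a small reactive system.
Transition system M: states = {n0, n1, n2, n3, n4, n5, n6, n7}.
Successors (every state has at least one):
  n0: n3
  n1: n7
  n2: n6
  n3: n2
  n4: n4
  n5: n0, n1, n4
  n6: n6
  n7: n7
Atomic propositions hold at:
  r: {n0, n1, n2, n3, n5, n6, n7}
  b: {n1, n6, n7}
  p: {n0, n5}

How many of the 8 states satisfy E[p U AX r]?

7

Sat(AX r) = {s : every successor in {n0, n1, n2, n3, n5, n6, n7}} = {n0, n1, n2, n3, n6, n7}
E[p U AX r]: least fixpoint, start Z0 = Sat(AX r) = {n0, n1, n2, n3, n6, n7}, add states in Sat(p) with some successor in Z. Z1 = {n0, n1, n2, n3, n5, n6, n7}; fixed.
Sat(E[p U AX r]) = {n0, n1, n2, n3, n5, n6, n7}
|Sat(E[p U AX r])| = |{n0, n1, n2, n3, n5, n6, n7}| = 7.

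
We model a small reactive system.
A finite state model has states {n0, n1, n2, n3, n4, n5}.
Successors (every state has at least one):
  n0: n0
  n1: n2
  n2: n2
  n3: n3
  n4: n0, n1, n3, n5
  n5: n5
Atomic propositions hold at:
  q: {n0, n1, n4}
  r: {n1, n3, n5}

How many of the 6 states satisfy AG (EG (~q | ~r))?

Sat(~q) = {n2, n3, n5}
Sat(~r) = {n0, n2, n4}
Sat(~q | ~r) = {n0, n2, n3, n4, n5}
EG (~q | ~r): greatest fixpoint, start Z0 = {n0, n2, n3, n4, n5}, keep only states in Sat with some successor in Z. Already a fixed point.
Sat(EG (~q | ~r)) = {n0, n2, n3, n4, n5}
AG (EG (~q | ~r)): greatest fixpoint, start Z0 = {n0, n2, n3, n4, n5}, keep only states in Sat with every successor in Z. Z1 = {n0, n2, n3, n5}; fixed.
Sat(AG (EG (~q | ~r))) = {n0, n2, n3, n5}
|Sat(AG (EG (~q | ~r)))| = |{n0, n2, n3, n5}| = 4.

4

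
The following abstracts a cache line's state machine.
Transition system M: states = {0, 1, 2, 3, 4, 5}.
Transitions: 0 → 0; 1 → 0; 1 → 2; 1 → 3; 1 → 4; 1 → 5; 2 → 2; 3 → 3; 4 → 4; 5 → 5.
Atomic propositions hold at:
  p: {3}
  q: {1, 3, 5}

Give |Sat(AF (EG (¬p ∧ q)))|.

Sat(¬p) = {0, 1, 2, 4, 5}
Sat(¬p ∧ q) = {1, 5}
EG (¬p ∧ q): greatest fixpoint, start Z0 = {1, 5}, keep only states in Sat with some successor in Z. Already a fixed point.
Sat(EG (¬p ∧ q)) = {1, 5}
AF (EG (¬p ∧ q)): least fixpoint, start Z0 = {1, 5}, add states with every successor in Z. Already a fixed point.
Sat(AF (EG (¬p ∧ q))) = {1, 5}
|Sat(AF (EG (¬p ∧ q)))| = |{1, 5}| = 2.

2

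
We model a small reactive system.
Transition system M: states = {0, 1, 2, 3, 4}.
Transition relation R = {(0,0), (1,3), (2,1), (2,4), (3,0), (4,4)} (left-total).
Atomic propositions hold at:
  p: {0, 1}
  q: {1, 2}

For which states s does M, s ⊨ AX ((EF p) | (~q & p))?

{0, 1, 3}

EF p: least fixpoint, start Z0 = {0, 1}, add states with some successor in Z. Z1 = {0, 1, 2, 3}; fixed.
Sat(EF p) = {0, 1, 2, 3}
Sat(~q) = {0, 3, 4}
Sat(~q & p) = {0}
Sat((EF p) | (~q & p)) = {0, 1, 2, 3}
Sat(AX ((EF p) | (~q & p))) = {s : every successor in {0, 1, 2, 3}} = {0, 1, 3}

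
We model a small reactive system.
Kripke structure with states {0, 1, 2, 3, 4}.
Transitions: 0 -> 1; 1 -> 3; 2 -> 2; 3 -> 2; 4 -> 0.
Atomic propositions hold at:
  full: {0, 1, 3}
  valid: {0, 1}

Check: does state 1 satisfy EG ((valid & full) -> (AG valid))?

Sat(valid & full) = {0, 1}
AG valid: greatest fixpoint, start Z0 = {0, 1}, keep only states in Sat with every successor in Z. Z1 = {0}; Z2 = ∅; fixed.
Sat(AG valid) = ∅
Sat((valid & full) -> (AG valid)) = {2, 3, 4}
EG ((valid & full) -> (AG valid)): greatest fixpoint, start Z0 = {2, 3, 4}, keep only states in Sat with some successor in Z. Z1 = {2, 3}; fixed.
Sat(EG ((valid & full) -> (AG valid))) = {2, 3}
1 ∉ Sat(EG ((valid & full) -> (AG valid))) = {2, 3}, so the formula does not hold at 1.

No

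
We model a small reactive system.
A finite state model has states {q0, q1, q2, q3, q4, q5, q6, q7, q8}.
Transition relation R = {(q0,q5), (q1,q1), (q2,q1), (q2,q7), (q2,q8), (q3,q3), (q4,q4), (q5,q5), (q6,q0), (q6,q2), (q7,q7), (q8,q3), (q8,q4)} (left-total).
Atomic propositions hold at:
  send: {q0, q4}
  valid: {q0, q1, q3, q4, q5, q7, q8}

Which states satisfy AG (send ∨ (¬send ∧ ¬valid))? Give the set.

{q4}

Sat(¬send) = {q1, q2, q3, q5, q6, q7, q8}
Sat(¬valid) = {q2, q6}
Sat(¬send ∧ ¬valid) = {q2, q6}
Sat(send ∨ (¬send ∧ ¬valid)) = {q0, q2, q4, q6}
AG (send ∨ (¬send ∧ ¬valid)): greatest fixpoint, start Z0 = {q0, q2, q4, q6}, keep only states in Sat with every successor in Z. Z1 = {q4, q6}; Z2 = {q4}; fixed.
Sat(AG (send ∨ (¬send ∧ ¬valid))) = {q4}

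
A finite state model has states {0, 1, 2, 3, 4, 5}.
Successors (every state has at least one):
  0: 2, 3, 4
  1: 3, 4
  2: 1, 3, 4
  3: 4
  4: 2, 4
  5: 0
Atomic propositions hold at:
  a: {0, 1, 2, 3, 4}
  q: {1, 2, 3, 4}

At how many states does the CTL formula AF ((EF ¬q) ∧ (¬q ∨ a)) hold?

Sat(¬q) = {0, 5}
EF ¬q: least fixpoint, start Z0 = {0, 5}, add states with some successor in Z. Already a fixed point.
Sat(EF ¬q) = {0, 5}
Sat(¬q ∨ a) = {0, 1, 2, 3, 4, 5}
Sat((EF ¬q) ∧ (¬q ∨ a)) = {0, 5}
AF ((EF ¬q) ∧ (¬q ∨ a)): least fixpoint, start Z0 = {0, 5}, add states with every successor in Z. Already a fixed point.
Sat(AF ((EF ¬q) ∧ (¬q ∨ a))) = {0, 5}
|Sat(AF ((EF ¬q) ∧ (¬q ∨ a)))| = |{0, 5}| = 2.

2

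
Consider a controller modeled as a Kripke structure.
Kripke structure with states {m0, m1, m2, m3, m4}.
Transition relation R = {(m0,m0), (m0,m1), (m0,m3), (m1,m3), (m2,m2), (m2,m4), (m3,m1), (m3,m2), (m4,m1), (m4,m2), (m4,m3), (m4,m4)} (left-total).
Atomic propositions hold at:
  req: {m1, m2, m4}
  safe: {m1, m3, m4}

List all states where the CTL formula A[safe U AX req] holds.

{m1, m2, m3}

Sat(AX req) = {s : every successor in {m1, m2, m4}} = {m2, m3}
A[safe U AX req]: least fixpoint, start Z0 = Sat(AX req) = {m2, m3}, add states in Sat(safe) with every successor in Z. Z1 = {m1, m2, m3}; fixed.
Sat(A[safe U AX req]) = {m1, m2, m3}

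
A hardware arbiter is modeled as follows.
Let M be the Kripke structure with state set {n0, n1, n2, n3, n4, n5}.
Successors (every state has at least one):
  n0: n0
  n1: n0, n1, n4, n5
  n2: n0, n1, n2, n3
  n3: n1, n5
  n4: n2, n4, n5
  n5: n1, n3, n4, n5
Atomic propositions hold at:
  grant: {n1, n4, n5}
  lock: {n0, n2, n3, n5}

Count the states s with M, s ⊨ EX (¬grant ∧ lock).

Sat(¬grant) = {n0, n2, n3}
Sat(¬grant ∧ lock) = {n0, n2, n3}
Sat(EX (¬grant ∧ lock)) = {s : some successor in {n0, n2, n3}} = {n0, n1, n2, n4, n5}
|Sat(EX (¬grant ∧ lock))| = |{n0, n1, n2, n4, n5}| = 5.

5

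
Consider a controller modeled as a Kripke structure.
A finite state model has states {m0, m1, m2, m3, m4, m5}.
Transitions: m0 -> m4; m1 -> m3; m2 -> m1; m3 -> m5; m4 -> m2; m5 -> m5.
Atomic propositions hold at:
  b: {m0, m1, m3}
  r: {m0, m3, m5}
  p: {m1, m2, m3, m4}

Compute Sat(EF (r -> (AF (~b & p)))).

Sat(~b) = {m2, m4, m5}
Sat(~b & p) = {m2, m4}
AF (~b & p): least fixpoint, start Z0 = {m2, m4}, add states with every successor in Z. Z1 = {m0, m2, m4}; fixed.
Sat(AF (~b & p)) = {m0, m2, m4}
Sat(r -> (AF (~b & p))) = {m0, m1, m2, m4}
EF (r -> (AF (~b & p))): least fixpoint, start Z0 = {m0, m1, m2, m4}, add states with some successor in Z. Already a fixed point.
Sat(EF (r -> (AF (~b & p)))) = {m0, m1, m2, m4}

{m0, m1, m2, m4}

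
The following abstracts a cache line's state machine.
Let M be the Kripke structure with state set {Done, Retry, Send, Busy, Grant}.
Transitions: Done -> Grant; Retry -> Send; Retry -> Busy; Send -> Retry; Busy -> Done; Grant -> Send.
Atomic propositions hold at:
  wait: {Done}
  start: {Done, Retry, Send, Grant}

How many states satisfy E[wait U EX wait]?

Sat(EX wait) = {s : some successor in {Done}} = {Busy}
E[wait U EX wait]: least fixpoint, start Z0 = Sat(EX wait) = {Busy}, add states in Sat(wait) with some successor in Z. Already a fixed point.
Sat(E[wait U EX wait]) = {Busy}
|Sat(E[wait U EX wait])| = |{Busy}| = 1.

1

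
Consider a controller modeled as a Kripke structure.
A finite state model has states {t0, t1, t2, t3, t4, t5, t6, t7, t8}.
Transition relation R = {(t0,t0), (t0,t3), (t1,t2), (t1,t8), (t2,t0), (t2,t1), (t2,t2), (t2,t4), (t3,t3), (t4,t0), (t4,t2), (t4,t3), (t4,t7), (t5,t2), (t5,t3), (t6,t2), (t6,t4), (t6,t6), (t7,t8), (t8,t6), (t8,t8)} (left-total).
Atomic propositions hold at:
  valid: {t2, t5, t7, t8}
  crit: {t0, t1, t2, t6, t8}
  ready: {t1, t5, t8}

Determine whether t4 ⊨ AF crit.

AF crit: least fixpoint, start Z0 = {t0, t1, t2, t6, t8}, add states with every successor in Z. Z1 = {t0, t1, t2, t6, t7, t8}; fixed.
Sat(AF crit) = {t0, t1, t2, t6, t7, t8}
t4 ∉ Sat(AF crit) = {t0, t1, t2, t6, t7, t8}, so the formula does not hold at t4.

No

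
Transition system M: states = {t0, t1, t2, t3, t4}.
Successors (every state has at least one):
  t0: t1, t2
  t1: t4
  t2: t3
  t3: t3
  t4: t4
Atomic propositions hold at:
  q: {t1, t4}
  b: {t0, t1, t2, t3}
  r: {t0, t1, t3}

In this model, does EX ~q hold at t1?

No

Sat(~q) = {t0, t2, t3}
Sat(EX ~q) = {s : some successor in {t0, t2, t3}} = {t0, t2, t3}
t1 ∉ Sat(EX ~q) = {t0, t2, t3}, so the formula does not hold at t1.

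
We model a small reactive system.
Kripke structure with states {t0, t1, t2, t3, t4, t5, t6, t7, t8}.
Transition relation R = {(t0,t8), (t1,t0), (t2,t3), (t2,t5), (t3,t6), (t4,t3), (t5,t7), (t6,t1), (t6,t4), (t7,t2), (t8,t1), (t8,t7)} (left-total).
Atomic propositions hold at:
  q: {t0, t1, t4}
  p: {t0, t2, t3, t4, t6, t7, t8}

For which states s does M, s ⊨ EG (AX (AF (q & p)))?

{t3, t4, t6}

Sat(q & p) = {t0, t4}
AF (q & p): least fixpoint, start Z0 = {t0, t4}, add states with every successor in Z. Z1 = {t0, t1, t4}; Z2 = {t0, t1, t4, t6}; Z3 = {t0, t1, t3, t4, t6}; fixed.
Sat(AF (q & p)) = {t0, t1, t3, t4, t6}
Sat(AX (AF (q & p))) = {s : every successor in {t0, t1, t3, t4, t6}} = {t1, t3, t4, t6}
EG (AX (AF (q & p))): greatest fixpoint, start Z0 = {t1, t3, t4, t6}, keep only states in Sat with some successor in Z. Z1 = {t3, t4, t6}; fixed.
Sat(EG (AX (AF (q & p)))) = {t3, t4, t6}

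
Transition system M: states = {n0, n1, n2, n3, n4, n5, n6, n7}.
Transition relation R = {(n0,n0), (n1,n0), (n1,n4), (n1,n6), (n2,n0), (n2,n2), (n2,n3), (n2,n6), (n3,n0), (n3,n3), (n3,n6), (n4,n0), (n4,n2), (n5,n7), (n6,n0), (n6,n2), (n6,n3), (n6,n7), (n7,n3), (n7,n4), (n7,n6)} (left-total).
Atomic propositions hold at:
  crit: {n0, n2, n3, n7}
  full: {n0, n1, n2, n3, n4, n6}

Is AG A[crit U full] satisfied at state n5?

No

A[crit U full]: least fixpoint, start Z0 = Sat(full) = {n0, n1, n2, n3, n4, n6}, add states in Sat(crit) with every successor in Z. Z1 = {n0, n1, n2, n3, n4, n6, n7}; fixed.
Sat(A[crit U full]) = {n0, n1, n2, n3, n4, n6, n7}
AG A[crit U full]: greatest fixpoint, start Z0 = {n0, n1, n2, n3, n4, n6, n7}, keep only states in Sat with every successor in Z. Already a fixed point.
Sat(AG A[crit U full]) = {n0, n1, n2, n3, n4, n6, n7}
n5 ∉ Sat(AG A[crit U full]) = {n0, n1, n2, n3, n4, n6, n7}, so the formula does not hold at n5.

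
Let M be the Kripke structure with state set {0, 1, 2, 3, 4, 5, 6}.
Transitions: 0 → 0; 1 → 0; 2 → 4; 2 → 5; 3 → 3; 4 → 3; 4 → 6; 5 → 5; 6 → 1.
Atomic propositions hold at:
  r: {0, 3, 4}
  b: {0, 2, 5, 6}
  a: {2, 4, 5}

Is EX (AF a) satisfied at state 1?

No

AF a: least fixpoint, start Z0 = {2, 4, 5}, add states with every successor in Z. Already a fixed point.
Sat(AF a) = {2, 4, 5}
Sat(EX (AF a)) = {s : some successor in {2, 4, 5}} = {2, 5}
1 ∉ Sat(EX (AF a)) = {2, 5}, so the formula does not hold at 1.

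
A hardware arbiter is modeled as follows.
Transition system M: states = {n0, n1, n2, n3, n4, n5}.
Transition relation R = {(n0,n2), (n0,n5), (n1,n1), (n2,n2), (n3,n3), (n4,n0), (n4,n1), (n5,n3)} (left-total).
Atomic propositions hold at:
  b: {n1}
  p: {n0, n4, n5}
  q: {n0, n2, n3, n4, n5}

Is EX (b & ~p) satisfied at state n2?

No

Sat(~p) = {n1, n2, n3}
Sat(b & ~p) = {n1}
Sat(EX (b & ~p)) = {s : some successor in {n1}} = {n1, n4}
n2 ∉ Sat(EX (b & ~p)) = {n1, n4}, so the formula does not hold at n2.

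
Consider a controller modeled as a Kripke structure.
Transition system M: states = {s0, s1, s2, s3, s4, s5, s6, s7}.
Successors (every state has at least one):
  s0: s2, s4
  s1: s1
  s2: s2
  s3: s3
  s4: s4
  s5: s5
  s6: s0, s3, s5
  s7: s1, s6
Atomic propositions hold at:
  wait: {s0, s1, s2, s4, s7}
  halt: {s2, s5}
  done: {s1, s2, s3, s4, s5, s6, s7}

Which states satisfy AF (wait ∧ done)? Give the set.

Sat(wait ∧ done) = {s1, s2, s4, s7}
AF (wait ∧ done): least fixpoint, start Z0 = {s1, s2, s4, s7}, add states with every successor in Z. Z1 = {s0, s1, s2, s4, s7}; fixed.
Sat(AF (wait ∧ done)) = {s0, s1, s2, s4, s7}

{s0, s1, s2, s4, s7}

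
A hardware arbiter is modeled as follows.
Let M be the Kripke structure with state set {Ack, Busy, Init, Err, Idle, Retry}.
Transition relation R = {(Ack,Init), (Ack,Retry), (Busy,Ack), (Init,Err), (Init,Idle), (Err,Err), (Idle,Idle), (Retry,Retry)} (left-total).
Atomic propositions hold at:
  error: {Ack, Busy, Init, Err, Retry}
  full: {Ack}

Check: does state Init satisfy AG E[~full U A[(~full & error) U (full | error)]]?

No

Sat(~full) = {Busy, Init, Err, Idle, Retry}
Sat(~full & error) = {Busy, Init, Err, Retry}
Sat(full | error) = {Ack, Busy, Init, Err, Retry}
A[(~full & error) U (full | error)]: least fixpoint, start Z0 = Sat((full | error)) = {Ack, Busy, Init, Err, Retry}, add states in Sat(~full & error) with every successor in Z. Already a fixed point.
Sat(A[(~full & error) U (full | error)]) = {Ack, Busy, Init, Err, Retry}
E[~full U A[(~full & error) U (full | error)]]: least fixpoint, start Z0 = Sat(A[(~full & error) U (full | error)]) = {Ack, Busy, Init, Err, Retry}, add states in Sat(~full) with some successor in Z. Already a fixed point.
Sat(E[~full U A[(~full & error) U (full | error)]]) = {Ack, Busy, Init, Err, Retry}
AG E[~full U A[(~full & error) U (full | error)]]: greatest fixpoint, start Z0 = {Ack, Busy, Init, Err, Retry}, keep only states in Sat with every successor in Z. Z1 = {Ack, Busy, Err, Retry}; Z2 = {Busy, Err, Retry}; Z3 = {Err, Retry}; fixed.
Sat(AG E[~full U A[(~full & error) U (full | error)]]) = {Err, Retry}
Init ∉ Sat(AG E[~full U A[(~full & error) U (full | error)]]) = {Err, Retry}, so the formula does not hold at Init.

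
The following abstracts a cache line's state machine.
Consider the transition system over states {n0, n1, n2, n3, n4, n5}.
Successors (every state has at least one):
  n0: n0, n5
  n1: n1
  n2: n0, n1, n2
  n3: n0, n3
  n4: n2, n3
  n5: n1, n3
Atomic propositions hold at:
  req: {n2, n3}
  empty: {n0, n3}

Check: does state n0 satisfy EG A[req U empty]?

A[req U empty]: least fixpoint, start Z0 = Sat(empty) = {n0, n3}, add states in Sat(req) with every successor in Z. Already a fixed point.
Sat(A[req U empty]) = {n0, n3}
EG A[req U empty]: greatest fixpoint, start Z0 = {n0, n3}, keep only states in Sat with some successor in Z. Already a fixed point.
Sat(EG A[req U empty]) = {n0, n3}
n0 ∈ Sat(EG A[req U empty]) = {n0, n3}, so the formula holds at n0.

Yes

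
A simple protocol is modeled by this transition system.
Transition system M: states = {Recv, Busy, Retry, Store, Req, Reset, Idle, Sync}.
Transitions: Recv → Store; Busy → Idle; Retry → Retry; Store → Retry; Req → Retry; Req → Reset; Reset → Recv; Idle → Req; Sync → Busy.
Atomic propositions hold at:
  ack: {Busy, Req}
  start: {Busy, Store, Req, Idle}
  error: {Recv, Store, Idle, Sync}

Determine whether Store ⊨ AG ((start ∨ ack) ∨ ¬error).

Yes

Sat(start ∨ ack) = {Busy, Store, Req, Idle}
Sat(¬error) = {Busy, Retry, Req, Reset}
Sat((start ∨ ack) ∨ ¬error) = {Busy, Retry, Store, Req, Reset, Idle}
AG ((start ∨ ack) ∨ ¬error): greatest fixpoint, start Z0 = {Busy, Retry, Store, Req, Reset, Idle}, keep only states in Sat with every successor in Z. Z1 = {Busy, Retry, Store, Req, Idle}; Z2 = {Busy, Retry, Store, Idle}; Z3 = {Busy, Retry, Store}; Z4 = {Retry, Store}; fixed.
Sat(AG ((start ∨ ack) ∨ ¬error)) = {Retry, Store}
Store ∈ Sat(AG ((start ∨ ack) ∨ ¬error)) = {Retry, Store}, so the formula holds at Store.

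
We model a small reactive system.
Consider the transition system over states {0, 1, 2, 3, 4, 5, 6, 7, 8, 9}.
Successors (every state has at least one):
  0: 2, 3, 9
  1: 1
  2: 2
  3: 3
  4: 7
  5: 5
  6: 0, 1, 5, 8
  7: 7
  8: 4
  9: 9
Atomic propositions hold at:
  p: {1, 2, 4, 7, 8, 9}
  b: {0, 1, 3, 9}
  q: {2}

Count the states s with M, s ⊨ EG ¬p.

Sat(¬p) = {0, 3, 5, 6}
EG ¬p: greatest fixpoint, start Z0 = {0, 3, 5, 6}, keep only states in Sat with some successor in Z. Already a fixed point.
Sat(EG ¬p) = {0, 3, 5, 6}
|Sat(EG ¬p)| = |{0, 3, 5, 6}| = 4.

4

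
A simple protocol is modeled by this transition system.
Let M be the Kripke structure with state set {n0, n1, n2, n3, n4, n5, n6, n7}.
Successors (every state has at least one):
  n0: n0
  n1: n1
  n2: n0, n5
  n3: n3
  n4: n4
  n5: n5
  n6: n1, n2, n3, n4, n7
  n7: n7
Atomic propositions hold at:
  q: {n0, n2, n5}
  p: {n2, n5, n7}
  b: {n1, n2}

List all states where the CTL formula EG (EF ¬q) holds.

{n1, n3, n4, n6, n7}

Sat(¬q) = {n1, n3, n4, n6, n7}
EF ¬q: least fixpoint, start Z0 = {n1, n3, n4, n6, n7}, add states with some successor in Z. Already a fixed point.
Sat(EF ¬q) = {n1, n3, n4, n6, n7}
EG (EF ¬q): greatest fixpoint, start Z0 = {n1, n3, n4, n6, n7}, keep only states in Sat with some successor in Z. Already a fixed point.
Sat(EG (EF ¬q)) = {n1, n3, n4, n6, n7}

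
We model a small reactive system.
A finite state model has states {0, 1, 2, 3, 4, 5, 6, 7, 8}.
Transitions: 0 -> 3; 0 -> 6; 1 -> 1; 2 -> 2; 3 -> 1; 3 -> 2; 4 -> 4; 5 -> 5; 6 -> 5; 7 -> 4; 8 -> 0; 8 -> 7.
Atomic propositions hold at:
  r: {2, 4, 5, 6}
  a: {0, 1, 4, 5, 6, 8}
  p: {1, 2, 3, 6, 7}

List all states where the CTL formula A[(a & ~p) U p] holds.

Sat(~p) = {0, 4, 5, 8}
Sat(a & ~p) = {0, 4, 5, 8}
A[(a & ~p) U p]: least fixpoint, start Z0 = Sat(p) = {1, 2, 3, 6, 7}, add states in Sat(a & ~p) with every successor in Z. Z1 = {0, 1, 2, 3, 6, 7}; Z2 = {0, 1, 2, 3, 6, 7, 8}; fixed.
Sat(A[(a & ~p) U p]) = {0, 1, 2, 3, 6, 7, 8}

{0, 1, 2, 3, 6, 7, 8}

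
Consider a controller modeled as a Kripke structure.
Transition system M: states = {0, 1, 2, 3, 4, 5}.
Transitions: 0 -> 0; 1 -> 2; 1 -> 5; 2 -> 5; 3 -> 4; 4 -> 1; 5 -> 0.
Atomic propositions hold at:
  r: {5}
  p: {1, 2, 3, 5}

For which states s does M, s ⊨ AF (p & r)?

Sat(p & r) = {5}
AF (p & r): least fixpoint, start Z0 = {5}, add states with every successor in Z. Z1 = {2, 5}; Z2 = {1, 2, 5}; Z3 = {1, 2, 4, 5}; Z4 = {1, 2, 3, 4, 5}; fixed.
Sat(AF (p & r)) = {1, 2, 3, 4, 5}

{1, 2, 3, 4, 5}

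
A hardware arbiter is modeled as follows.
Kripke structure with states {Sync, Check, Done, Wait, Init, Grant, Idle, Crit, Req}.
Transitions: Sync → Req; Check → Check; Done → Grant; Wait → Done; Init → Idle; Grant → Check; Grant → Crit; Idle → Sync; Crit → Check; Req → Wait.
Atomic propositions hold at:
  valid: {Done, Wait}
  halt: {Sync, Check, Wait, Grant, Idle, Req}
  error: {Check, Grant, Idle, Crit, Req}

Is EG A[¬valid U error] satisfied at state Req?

Sat(¬valid) = {Sync, Check, Init, Grant, Idle, Crit, Req}
A[¬valid U error]: least fixpoint, start Z0 = Sat(error) = {Check, Grant, Idle, Crit, Req}, add states in Sat(¬valid) with every successor in Z. Z1 = {Sync, Check, Init, Grant, Idle, Crit, Req}; fixed.
Sat(A[¬valid U error]) = {Sync, Check, Init, Grant, Idle, Crit, Req}
EG A[¬valid U error]: greatest fixpoint, start Z0 = {Sync, Check, Init, Grant, Idle, Crit, Req}, keep only states in Sat with some successor in Z. Z1 = {Sync, Check, Init, Grant, Idle, Crit}; Z2 = {Check, Init, Grant, Idle, Crit}; Z3 = {Check, Init, Grant, Crit}; Z4 = {Check, Grant, Crit}; fixed.
Sat(EG A[¬valid U error]) = {Check, Grant, Crit}
Req ∉ Sat(EG A[¬valid U error]) = {Check, Grant, Crit}, so the formula does not hold at Req.

No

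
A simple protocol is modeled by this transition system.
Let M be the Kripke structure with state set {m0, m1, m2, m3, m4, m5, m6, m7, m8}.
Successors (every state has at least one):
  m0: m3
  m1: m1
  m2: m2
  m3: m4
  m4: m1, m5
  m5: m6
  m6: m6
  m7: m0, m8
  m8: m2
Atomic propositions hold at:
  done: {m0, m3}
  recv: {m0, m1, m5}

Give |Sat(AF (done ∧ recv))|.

Sat(done ∧ recv) = {m0}
AF (done ∧ recv): least fixpoint, start Z0 = {m0}, add states with every successor in Z. Already a fixed point.
Sat(AF (done ∧ recv)) = {m0}
|Sat(AF (done ∧ recv))| = |{m0}| = 1.

1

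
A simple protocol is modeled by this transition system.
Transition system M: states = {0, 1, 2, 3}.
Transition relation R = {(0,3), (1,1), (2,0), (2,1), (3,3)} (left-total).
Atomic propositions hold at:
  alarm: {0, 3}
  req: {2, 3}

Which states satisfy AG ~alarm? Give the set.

Sat(~alarm) = {1, 2}
AG ~alarm: greatest fixpoint, start Z0 = {1, 2}, keep only states in Sat with every successor in Z. Z1 = {1}; fixed.
Sat(AG ~alarm) = {1}

{1}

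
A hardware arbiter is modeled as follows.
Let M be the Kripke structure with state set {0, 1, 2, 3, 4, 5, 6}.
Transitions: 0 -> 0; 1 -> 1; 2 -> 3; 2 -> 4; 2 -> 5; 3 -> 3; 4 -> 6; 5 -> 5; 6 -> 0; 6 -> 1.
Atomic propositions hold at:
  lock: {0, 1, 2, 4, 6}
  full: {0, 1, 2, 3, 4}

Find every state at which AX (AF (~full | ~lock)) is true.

Sat(~full) = {5, 6}
Sat(~lock) = {3, 5}
Sat(~full | ~lock) = {3, 5, 6}
AF (~full | ~lock): least fixpoint, start Z0 = {3, 5, 6}, add states with every successor in Z. Z1 = {3, 4, 5, 6}; Z2 = {2, 3, 4, 5, 6}; fixed.
Sat(AF (~full | ~lock)) = {2, 3, 4, 5, 6}
Sat(AX (AF (~full | ~lock))) = {s : every successor in {2, 3, 4, 5, 6}} = {2, 3, 4, 5}

{2, 3, 4, 5}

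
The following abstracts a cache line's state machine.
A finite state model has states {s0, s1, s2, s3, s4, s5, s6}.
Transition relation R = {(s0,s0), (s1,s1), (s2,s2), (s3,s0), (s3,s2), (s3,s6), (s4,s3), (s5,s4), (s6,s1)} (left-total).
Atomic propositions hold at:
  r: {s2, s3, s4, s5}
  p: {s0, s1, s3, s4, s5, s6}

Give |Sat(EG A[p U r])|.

4

A[p U r]: least fixpoint, start Z0 = Sat(r) = {s2, s3, s4, s5}, add states in Sat(p) with every successor in Z. Already a fixed point.
Sat(A[p U r]) = {s2, s3, s4, s5}
EG A[p U r]: greatest fixpoint, start Z0 = {s2, s3, s4, s5}, keep only states in Sat with some successor in Z. Already a fixed point.
Sat(EG A[p U r]) = {s2, s3, s4, s5}
|Sat(EG A[p U r])| = |{s2, s3, s4, s5}| = 4.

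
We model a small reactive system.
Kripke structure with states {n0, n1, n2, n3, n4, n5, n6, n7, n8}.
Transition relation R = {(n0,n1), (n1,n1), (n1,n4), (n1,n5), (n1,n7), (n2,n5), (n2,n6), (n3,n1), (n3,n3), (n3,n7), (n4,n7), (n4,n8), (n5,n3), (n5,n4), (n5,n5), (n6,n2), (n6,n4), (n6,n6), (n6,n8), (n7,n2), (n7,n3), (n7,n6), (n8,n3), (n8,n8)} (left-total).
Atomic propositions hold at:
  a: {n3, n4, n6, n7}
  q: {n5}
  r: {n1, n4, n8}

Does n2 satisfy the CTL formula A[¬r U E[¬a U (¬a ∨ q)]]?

Yes

Sat(¬r) = {n0, n2, n3, n5, n6, n7}
Sat(¬a) = {n0, n1, n2, n5, n8}
Sat(¬a ∨ q) = {n0, n1, n2, n5, n8}
E[¬a U (¬a ∨ q)]: least fixpoint, start Z0 = Sat((¬a ∨ q)) = {n0, n1, n2, n5, n8}, add states in Sat(¬a) with some successor in Z. Already a fixed point.
Sat(E[¬a U (¬a ∨ q)]) = {n0, n1, n2, n5, n8}
A[¬r U E[¬a U (¬a ∨ q)]]: least fixpoint, start Z0 = Sat(E[¬a U (¬a ∨ q)]) = {n0, n1, n2, n5, n8}, add states in Sat(¬r) with every successor in Z. Already a fixed point.
Sat(A[¬r U E[¬a U (¬a ∨ q)]]) = {n0, n1, n2, n5, n8}
n2 ∈ Sat(A[¬r U E[¬a U (¬a ∨ q)]]) = {n0, n1, n2, n5, n8}, so the formula holds at n2.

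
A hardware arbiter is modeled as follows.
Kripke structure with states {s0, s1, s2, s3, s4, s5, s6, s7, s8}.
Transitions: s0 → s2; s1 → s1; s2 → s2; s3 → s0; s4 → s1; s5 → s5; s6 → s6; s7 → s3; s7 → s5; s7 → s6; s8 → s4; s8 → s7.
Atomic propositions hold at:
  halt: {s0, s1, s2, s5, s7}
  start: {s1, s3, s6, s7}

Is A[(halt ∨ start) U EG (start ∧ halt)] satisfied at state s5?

No

Sat(halt ∨ start) = {s0, s1, s2, s3, s5, s6, s7}
Sat(start ∧ halt) = {s1, s7}
EG (start ∧ halt): greatest fixpoint, start Z0 = {s1, s7}, keep only states in Sat with some successor in Z. Z1 = {s1}; fixed.
Sat(EG (start ∧ halt)) = {s1}
A[(halt ∨ start) U EG (start ∧ halt)]: least fixpoint, start Z0 = Sat(EG (start ∧ halt)) = {s1}, add states in Sat(halt ∨ start) with every successor in Z. Already a fixed point.
Sat(A[(halt ∨ start) U EG (start ∧ halt)]) = {s1}
s5 ∉ Sat(A[(halt ∨ start) U EG (start ∧ halt)]) = {s1}, so the formula does not hold at s5.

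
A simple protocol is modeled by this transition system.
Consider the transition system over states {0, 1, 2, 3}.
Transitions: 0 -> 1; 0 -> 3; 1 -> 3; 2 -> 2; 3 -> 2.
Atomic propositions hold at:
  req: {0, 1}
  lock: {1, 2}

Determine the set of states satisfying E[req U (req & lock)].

Sat(req & lock) = {1}
E[req U (req & lock)]: least fixpoint, start Z0 = Sat((req & lock)) = {1}, add states in Sat(req) with some successor in Z. Z1 = {0, 1}; fixed.
Sat(E[req U (req & lock)]) = {0, 1}

{0, 1}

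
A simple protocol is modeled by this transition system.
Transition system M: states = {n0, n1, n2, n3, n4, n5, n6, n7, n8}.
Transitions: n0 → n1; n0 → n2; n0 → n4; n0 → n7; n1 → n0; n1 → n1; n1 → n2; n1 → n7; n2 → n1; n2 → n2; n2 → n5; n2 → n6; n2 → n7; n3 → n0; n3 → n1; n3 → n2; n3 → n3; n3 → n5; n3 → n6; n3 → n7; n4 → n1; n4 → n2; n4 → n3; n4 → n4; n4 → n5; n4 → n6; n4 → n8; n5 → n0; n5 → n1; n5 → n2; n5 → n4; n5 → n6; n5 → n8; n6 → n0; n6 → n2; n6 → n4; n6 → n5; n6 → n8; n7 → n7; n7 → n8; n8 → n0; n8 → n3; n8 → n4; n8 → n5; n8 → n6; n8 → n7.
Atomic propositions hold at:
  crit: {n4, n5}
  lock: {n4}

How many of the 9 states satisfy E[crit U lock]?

E[crit U lock]: least fixpoint, start Z0 = Sat(lock) = {n4}, add states in Sat(crit) with some successor in Z. Z1 = {n4, n5}; fixed.
Sat(E[crit U lock]) = {n4, n5}
|Sat(E[crit U lock])| = |{n4, n5}| = 2.

2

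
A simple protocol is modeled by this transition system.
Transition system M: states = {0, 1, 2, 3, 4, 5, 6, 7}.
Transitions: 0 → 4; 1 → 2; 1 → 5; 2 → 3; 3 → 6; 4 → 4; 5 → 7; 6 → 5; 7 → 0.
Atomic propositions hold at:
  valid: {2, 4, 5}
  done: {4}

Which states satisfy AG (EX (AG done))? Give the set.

{0, 4}

AG done: greatest fixpoint, start Z0 = {4}, keep only states in Sat with every successor in Z. Already a fixed point.
Sat(AG done) = {4}
Sat(EX (AG done)) = {s : some successor in {4}} = {0, 4}
AG (EX (AG done)): greatest fixpoint, start Z0 = {0, 4}, keep only states in Sat with every successor in Z. Already a fixed point.
Sat(AG (EX (AG done))) = {0, 4}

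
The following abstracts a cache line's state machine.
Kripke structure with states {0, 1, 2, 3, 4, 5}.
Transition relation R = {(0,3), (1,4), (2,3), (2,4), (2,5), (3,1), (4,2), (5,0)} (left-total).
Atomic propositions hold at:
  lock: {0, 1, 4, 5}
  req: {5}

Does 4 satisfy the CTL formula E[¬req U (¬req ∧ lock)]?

Yes

Sat(¬req) = {0, 1, 2, 3, 4}
Sat(¬req ∧ lock) = {0, 1, 4}
E[¬req U (¬req ∧ lock)]: least fixpoint, start Z0 = Sat((¬req ∧ lock)) = {0, 1, 4}, add states in Sat(¬req) with some successor in Z. Z1 = {0, 1, 2, 3, 4}; fixed.
Sat(E[¬req U (¬req ∧ lock)]) = {0, 1, 2, 3, 4}
4 ∈ Sat(E[¬req U (¬req ∧ lock)]) = {0, 1, 2, 3, 4}, so the formula holds at 4.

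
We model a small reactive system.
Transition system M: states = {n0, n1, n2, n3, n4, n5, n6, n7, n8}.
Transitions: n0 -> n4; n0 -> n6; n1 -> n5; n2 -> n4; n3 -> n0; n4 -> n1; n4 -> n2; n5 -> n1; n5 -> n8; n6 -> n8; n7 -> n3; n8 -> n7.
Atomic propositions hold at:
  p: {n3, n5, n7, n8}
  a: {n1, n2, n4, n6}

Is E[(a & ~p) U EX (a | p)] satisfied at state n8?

Yes

Sat(~p) = {n0, n1, n2, n4, n6}
Sat(a & ~p) = {n1, n2, n4, n6}
Sat(a | p) = {n1, n2, n3, n4, n5, n6, n7, n8}
Sat(EX (a | p)) = {s : some successor in {n1, n2, n3, n4, n5, n6, n7, n8}} = {n0, n1, n2, n4, n5, n6, n7, n8}
E[(a & ~p) U EX (a | p)]: least fixpoint, start Z0 = Sat(EX (a | p)) = {n0, n1, n2, n4, n5, n6, n7, n8}, add states in Sat(a & ~p) with some successor in Z. Already a fixed point.
Sat(E[(a & ~p) U EX (a | p)]) = {n0, n1, n2, n4, n5, n6, n7, n8}
n8 ∈ Sat(E[(a & ~p) U EX (a | p)]) = {n0, n1, n2, n4, n5, n6, n7, n8}, so the formula holds at n8.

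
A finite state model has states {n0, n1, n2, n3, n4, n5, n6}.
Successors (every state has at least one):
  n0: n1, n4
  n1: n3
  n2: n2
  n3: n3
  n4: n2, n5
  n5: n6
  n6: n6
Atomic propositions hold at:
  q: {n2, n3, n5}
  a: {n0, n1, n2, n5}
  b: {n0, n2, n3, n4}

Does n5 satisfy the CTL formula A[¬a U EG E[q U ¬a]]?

Sat(¬a) = {n3, n4, n6}
E[q U ¬a]: least fixpoint, start Z0 = Sat(¬a) = {n3, n4, n6}, add states in Sat(q) with some successor in Z. Z1 = {n3, n4, n5, n6}; fixed.
Sat(E[q U ¬a]) = {n3, n4, n5, n6}
EG E[q U ¬a]: greatest fixpoint, start Z0 = {n3, n4, n5, n6}, keep only states in Sat with some successor in Z. Already a fixed point.
Sat(EG E[q U ¬a]) = {n3, n4, n5, n6}
A[¬a U EG E[q U ¬a]]: least fixpoint, start Z0 = Sat(EG E[q U ¬a]) = {n3, n4, n5, n6}, add states in Sat(¬a) with every successor in Z. Already a fixed point.
Sat(A[¬a U EG E[q U ¬a]]) = {n3, n4, n5, n6}
n5 ∈ Sat(A[¬a U EG E[q U ¬a]]) = {n3, n4, n5, n6}, so the formula holds at n5.

Yes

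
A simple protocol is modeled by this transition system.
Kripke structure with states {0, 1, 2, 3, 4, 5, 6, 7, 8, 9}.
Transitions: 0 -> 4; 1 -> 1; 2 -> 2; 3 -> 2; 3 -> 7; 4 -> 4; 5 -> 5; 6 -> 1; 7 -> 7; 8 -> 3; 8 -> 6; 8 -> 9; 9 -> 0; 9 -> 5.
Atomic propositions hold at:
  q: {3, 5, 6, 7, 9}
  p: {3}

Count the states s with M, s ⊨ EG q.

4

EG q: greatest fixpoint, start Z0 = {3, 5, 6, 7, 9}, keep only states in Sat with some successor in Z. Z1 = {3, 5, 7, 9}; fixed.
Sat(EG q) = {3, 5, 7, 9}
|Sat(EG q)| = |{3, 5, 7, 9}| = 4.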